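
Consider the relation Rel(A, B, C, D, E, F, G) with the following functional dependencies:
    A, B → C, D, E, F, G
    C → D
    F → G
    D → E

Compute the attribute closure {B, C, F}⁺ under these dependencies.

Start with {B, C, F}.
C → D applies; add {D} → now {B, C, D, F}.
F → G applies; add {G} → now {B, C, D, F, G}.
D → E applies; add {E} → now {B, C, D, E, F, G}.
No further FD applies.

{B, C, D, E, F, G}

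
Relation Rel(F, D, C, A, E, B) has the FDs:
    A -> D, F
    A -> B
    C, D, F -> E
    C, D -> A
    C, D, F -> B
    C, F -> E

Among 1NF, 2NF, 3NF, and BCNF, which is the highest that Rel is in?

1NF

Candidate keys: {A, C}, {C, D}. Prime attributes: {A, C, D}.
For A -> D, F we have {A}⁺ = {A, B, D, F}; {A} is not a superkey, so BCNF fails.
A -> D, F has non-prime {F} on the right and a non-superkey on the left, so 3NF fails.
The proper key subset {A} of {A, C} determines non-prime {B, F}, so the relation is not even in 2NF.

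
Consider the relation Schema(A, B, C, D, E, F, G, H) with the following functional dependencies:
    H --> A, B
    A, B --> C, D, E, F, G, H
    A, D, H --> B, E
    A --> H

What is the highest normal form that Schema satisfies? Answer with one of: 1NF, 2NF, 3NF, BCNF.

Candidate keys: {A}, {H}. Prime attributes: {A, H}.
Each dependency's left side is a superkey — BCNF holds.

BCNF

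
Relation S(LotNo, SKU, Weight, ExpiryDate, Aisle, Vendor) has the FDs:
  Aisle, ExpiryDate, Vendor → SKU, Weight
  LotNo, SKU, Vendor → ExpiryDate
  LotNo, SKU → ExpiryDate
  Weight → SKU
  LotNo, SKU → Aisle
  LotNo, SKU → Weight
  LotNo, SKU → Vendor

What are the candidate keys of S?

No FD produces {LotNo}, so it must be in every candidate key.
{LotNo, SKU}⁺ = {Aisle, ExpiryDate, LotNo, SKU, Vendor, Weight} — all of the relation — so {LotNo, SKU} is a candidate key.
{LotNo, Weight}⁺ = {Aisle, ExpiryDate, LotNo, SKU, Vendor, Weight} — all of the relation — so {LotNo, Weight} is a candidate key.
{Aisle, ExpiryDate, LotNo, Vendor}⁺ = {Aisle, ExpiryDate, LotNo, SKU, Vendor, Weight} — all of the relation — so {Aisle, ExpiryDate, LotNo, Vendor} is a candidate key.
No proper subset of any of these is a key, and no other minimal superkey exists.

{Aisle, ExpiryDate, LotNo, Vendor}, {LotNo, SKU}, {LotNo, Weight}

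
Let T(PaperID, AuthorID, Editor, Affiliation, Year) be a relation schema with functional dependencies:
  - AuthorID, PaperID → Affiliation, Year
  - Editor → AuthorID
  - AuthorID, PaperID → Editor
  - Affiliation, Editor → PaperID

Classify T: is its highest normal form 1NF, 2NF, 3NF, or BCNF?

3NF

Candidate keys: {Affiliation, Editor}, {AuthorID, PaperID}, {Editor, PaperID}. Prime attributes: {Affiliation, AuthorID, Editor, PaperID}.
Editor → AuthorID: {Editor}⁺ = {AuthorID, Editor}, which is not all of the attributes, so the left side is not a superkey — BCNF is violated.
Its right-hand attributes {AuthorID} are all prime, as are those of every other non-superkey FD — the relation is in 3NF.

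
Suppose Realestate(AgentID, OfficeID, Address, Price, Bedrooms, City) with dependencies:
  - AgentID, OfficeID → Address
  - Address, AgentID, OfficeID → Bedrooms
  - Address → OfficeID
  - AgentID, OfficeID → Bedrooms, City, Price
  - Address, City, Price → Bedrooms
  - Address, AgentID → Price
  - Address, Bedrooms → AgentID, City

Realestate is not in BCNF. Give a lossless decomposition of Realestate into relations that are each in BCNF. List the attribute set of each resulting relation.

{Address, AgentID, Bedrooms, City, Price}; {Address, OfficeID}

Candidate keys of the original relation: {Address, AgentID}, {Address, Bedrooms}, {Address, City, Price}, {AgentID, OfficeID}.
In {Address, AgentID, Bedrooms, City, OfficeID, Price}, {Address} is not a superkey ({Address}⁺ restricted to this set is {Address, OfficeID}), so split on Address → OfficeID into {Address, OfficeID} and {Address, AgentID, Bedrooms, City, Price}.
{Address, OfficeID} has no BCNF violation.
{Address, AgentID, Bedrooms, City, Price} has no BCNF violation.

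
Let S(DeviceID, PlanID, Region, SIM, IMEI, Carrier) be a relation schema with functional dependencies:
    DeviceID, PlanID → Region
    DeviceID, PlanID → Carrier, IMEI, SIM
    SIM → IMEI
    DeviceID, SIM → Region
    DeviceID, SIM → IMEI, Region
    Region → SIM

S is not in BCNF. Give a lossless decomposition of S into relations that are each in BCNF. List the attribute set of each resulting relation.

Candidate key of the original relation: {DeviceID, PlanID}.
In {Carrier, DeviceID, IMEI, PlanID, Region, SIM}, {SIM} is not a superkey ({SIM}⁺ restricted to this set is {IMEI, SIM}), so split on SIM → IMEI into {IMEI, SIM} and {Carrier, DeviceID, PlanID, Region, SIM}.
{IMEI, SIM} has no BCNF violation.
In {Carrier, DeviceID, PlanID, Region, SIM}, {DeviceID, SIM} is not a superkey ({DeviceID, SIM}⁺ restricted to this set is {DeviceID, Region, SIM}), so split on DeviceID, SIM → Region into {DeviceID, Region, SIM} and {Carrier, DeviceID, PlanID, SIM}.
In {DeviceID, Region, SIM}, {Region} is not a superkey ({Region}⁺ restricted to this set is {Region, SIM}), so split on Region → SIM into {Region, SIM} and {DeviceID, Region}.
{Region, SIM} has no BCNF violation.
{DeviceID, Region} has no BCNF violation.
{Carrier, DeviceID, PlanID, SIM} has no BCNF violation.

{Carrier, DeviceID, PlanID, SIM}; {DeviceID, Region}; {IMEI, SIM}; {Region, SIM}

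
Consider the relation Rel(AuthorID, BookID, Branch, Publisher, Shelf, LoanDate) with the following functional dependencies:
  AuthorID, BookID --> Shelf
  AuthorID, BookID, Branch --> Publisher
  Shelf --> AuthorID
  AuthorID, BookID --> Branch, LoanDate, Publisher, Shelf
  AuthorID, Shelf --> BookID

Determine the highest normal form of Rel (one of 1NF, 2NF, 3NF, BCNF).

Candidate keys: {AuthorID, BookID}, {Shelf}. Prime attributes: {AuthorID, BookID, Shelf}.
The left-hand side of every FD is a superkey, so BCNF is satisfied.

BCNF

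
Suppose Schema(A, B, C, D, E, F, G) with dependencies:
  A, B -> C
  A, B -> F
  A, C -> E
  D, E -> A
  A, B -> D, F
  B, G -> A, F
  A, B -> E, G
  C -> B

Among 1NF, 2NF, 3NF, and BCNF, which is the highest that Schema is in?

Candidate keys: {A, B}, {A, C}, {B, D, E}, {B, G}, {C, D, E}, {C, G}. Prime attributes: {A, B, C, D, E, G}.
D, E -> A breaks BCNF: {D, E}⁺ = {A, D, E}, so {D, E} is not a superkey.
But every attribute on its right side ({A}) is prime, and the same holds for every other non-superkey FD, so 3NF still holds.

3NF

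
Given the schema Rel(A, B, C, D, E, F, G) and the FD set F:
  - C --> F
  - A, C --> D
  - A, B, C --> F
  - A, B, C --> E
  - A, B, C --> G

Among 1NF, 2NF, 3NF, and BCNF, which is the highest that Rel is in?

1NF

Candidate key: {A, B, C}. Prime attributes: {A, B, C}.
For C --> F we have {C}⁺ = {C, F}; {C} is not a superkey, so BCNF fails.
C --> F determines the non-prime attribute {F} from a non-superkey — 3NF is violated.
The proper key subset {C} of {A, B, C} determines non-prime {F}, so the relation is not even in 2NF.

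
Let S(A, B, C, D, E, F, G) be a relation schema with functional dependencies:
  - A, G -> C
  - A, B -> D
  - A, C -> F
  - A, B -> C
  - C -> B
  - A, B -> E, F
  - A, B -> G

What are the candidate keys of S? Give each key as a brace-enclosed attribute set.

{A} never appears on the right of any FD, so every key must include it.
Closure of {A, B} is {A, B, C, D, E, F, G}, the whole schema; {A, B} is a candidate key.
Closure of {A, C} is {A, B, C, D, E, F, G}, the whole schema; {A, C} is a candidate key.
Closure of {A, G} is {A, B, C, D, E, F, G}, the whole schema; {A, G} is a candidate key.
No proper subset of any of these is a key, and no other minimal superkey exists.

{A, B}, {A, C}, {A, G}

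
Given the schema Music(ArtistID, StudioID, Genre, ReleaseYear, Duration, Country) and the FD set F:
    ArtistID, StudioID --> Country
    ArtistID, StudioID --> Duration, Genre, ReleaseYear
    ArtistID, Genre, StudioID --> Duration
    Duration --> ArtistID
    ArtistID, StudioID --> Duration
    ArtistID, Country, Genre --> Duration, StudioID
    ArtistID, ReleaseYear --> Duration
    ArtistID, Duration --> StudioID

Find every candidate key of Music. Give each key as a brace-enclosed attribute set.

{ArtistID, Country, Genre}, {ArtistID, ReleaseYear}, {ArtistID, StudioID}, {Duration}

{Duration} is a candidate key since {Duration}⁺ = {ArtistID, Country, Duration, Genre, ReleaseYear, StudioID} covers every attribute.
{ArtistID, ReleaseYear} is a candidate key since {ArtistID, ReleaseYear}⁺ = {ArtistID, Country, Duration, Genre, ReleaseYear, StudioID} covers every attribute.
{ArtistID, StudioID} is a candidate key since {ArtistID, StudioID}⁺ = {ArtistID, Country, Duration, Genre, ReleaseYear, StudioID} covers every attribute.
{ArtistID, Country, Genre} is a candidate key since {ArtistID, Country, Genre}⁺ = {ArtistID, Country, Duration, Genre, ReleaseYear, StudioID} covers every attribute.
Any other superkey properly contains one of these, so there are no further candidate keys.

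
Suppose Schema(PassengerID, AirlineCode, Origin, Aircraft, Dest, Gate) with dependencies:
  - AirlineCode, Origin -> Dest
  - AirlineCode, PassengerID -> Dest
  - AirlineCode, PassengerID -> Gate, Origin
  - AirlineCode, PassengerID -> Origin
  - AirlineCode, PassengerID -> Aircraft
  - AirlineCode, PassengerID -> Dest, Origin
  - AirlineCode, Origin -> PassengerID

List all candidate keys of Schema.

{AirlineCode, Origin}, {AirlineCode, PassengerID}

Attributes never on any right-hand side: {AirlineCode} — every candidate key must contain it.
{AirlineCode, Origin}⁺ = {Aircraft, AirlineCode, Dest, Gate, Origin, PassengerID}, which is every attribute, so {AirlineCode, Origin} is a candidate key.
{AirlineCode, PassengerID}⁺ = {Aircraft, AirlineCode, Dest, Gate, Origin, PassengerID}, which is every attribute, so {AirlineCode, PassengerID} is a candidate key.
Any other superkey properly contains one of these, so there are no further candidate keys.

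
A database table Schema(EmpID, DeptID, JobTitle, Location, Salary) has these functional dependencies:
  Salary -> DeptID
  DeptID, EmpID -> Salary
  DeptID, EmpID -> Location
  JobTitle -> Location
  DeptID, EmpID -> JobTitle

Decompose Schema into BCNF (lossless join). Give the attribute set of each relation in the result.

{DeptID, Salary}; {EmpID, JobTitle, Salary}; {JobTitle, Location}

Candidate keys of the original relation: {DeptID, EmpID}, {EmpID, Salary}.
{DeptID, EmpID, JobTitle, Location, Salary}: {Salary} determines {DeptID, Salary} here but is not a superkey — split on Salary -> DeptID, giving {DeptID, Salary} and {EmpID, JobTitle, Location, Salary}.
{DeptID, Salary} has no BCNF violation.
{EmpID, JobTitle, Location, Salary}: {JobTitle} determines {JobTitle, Location} here but is not a superkey — split on JobTitle -> Location, giving {JobTitle, Location} and {EmpID, JobTitle, Salary}.
{JobTitle, Location} has no BCNF violation.
{EmpID, JobTitle, Salary} has no BCNF violation.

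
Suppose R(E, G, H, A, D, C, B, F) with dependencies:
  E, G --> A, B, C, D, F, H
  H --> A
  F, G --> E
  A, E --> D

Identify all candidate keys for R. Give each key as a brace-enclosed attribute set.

{E, G}, {F, G}

Attributes never on any right-hand side: {G} — every candidate key must contain it.
Closure of {E, G} is {A, B, C, D, E, F, G, H}, the whole schema; {E, G} is a candidate key.
Closure of {F, G} is {A, B, C, D, E, F, G, H}, the whole schema; {F, G} is a candidate key.
Any other superkey properly contains one of these, so there are no further candidate keys.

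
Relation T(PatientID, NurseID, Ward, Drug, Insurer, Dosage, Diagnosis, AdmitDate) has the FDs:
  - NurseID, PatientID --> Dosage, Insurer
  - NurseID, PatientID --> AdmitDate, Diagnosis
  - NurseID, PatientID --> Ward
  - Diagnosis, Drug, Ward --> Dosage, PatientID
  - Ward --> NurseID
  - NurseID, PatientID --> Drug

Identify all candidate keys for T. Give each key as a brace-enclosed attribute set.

{Diagnosis, Drug, Ward}, {NurseID, PatientID}, {PatientID, Ward}

Closure of {NurseID, PatientID} is {AdmitDate, Diagnosis, Dosage, Drug, Insurer, NurseID, PatientID, Ward}, the whole schema; {NurseID, PatientID} is a candidate key.
Closure of {PatientID, Ward} is {AdmitDate, Diagnosis, Dosage, Drug, Insurer, NurseID, PatientID, Ward}, the whole schema; {PatientID, Ward} is a candidate key.
Closure of {Diagnosis, Drug, Ward} is {AdmitDate, Diagnosis, Dosage, Drug, Insurer, NurseID, PatientID, Ward}, the whole schema; {Diagnosis, Drug, Ward} is a candidate key.
No proper subset of any of these is a key, and no other minimal superkey exists.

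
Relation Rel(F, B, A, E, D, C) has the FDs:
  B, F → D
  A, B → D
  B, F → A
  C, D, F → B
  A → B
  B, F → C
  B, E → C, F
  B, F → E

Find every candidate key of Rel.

{A, E}, {A, F}, {B, E}, {B, F}, {C, D, F}

{A, E} is a candidate key since {A, E}⁺ = {A, B, C, D, E, F} covers every attribute.
{A, F} is a candidate key since {A, F}⁺ = {A, B, C, D, E, F} covers every attribute.
{B, E} is a candidate key since {B, E}⁺ = {A, B, C, D, E, F} covers every attribute.
{B, F} is a candidate key since {B, F}⁺ = {A, B, C, D, E, F} covers every attribute.
{C, D, F} is a candidate key since {C, D, F}⁺ = {A, B, C, D, E, F} covers every attribute.
These are minimal and exhaustive — every other superkey contains one of them.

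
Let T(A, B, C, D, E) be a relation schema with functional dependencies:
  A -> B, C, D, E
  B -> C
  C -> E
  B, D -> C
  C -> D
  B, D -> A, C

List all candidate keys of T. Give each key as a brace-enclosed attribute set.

{A}, {B}

{A} is a candidate key since {A}⁺ = {A, B, C, D, E} covers every attribute.
{B} is a candidate key since {B}⁺ = {A, B, C, D, E} covers every attribute.
These are minimal and exhaustive — every other superkey contains one of them.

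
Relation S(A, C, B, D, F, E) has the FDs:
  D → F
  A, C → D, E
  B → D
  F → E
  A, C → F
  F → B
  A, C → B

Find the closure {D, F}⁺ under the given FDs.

Start with {D, F}.
F → E applies; add {E} → now {D, E, F}.
F → B applies; add {B} → now {B, D, E, F}.
No further FD applies.

{B, D, E, F}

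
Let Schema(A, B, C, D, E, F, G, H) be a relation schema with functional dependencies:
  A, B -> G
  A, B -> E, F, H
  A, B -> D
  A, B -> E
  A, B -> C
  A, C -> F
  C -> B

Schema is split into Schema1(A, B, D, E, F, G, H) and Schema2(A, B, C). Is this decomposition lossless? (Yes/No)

Yes

Schema1 ∩ Schema2 = {A, B}; its closure under F is {A, B, C, D, E, F, G, H}.
This includes all of Schema1, so the common attributes are a superkey of Schema1 — the join is lossless.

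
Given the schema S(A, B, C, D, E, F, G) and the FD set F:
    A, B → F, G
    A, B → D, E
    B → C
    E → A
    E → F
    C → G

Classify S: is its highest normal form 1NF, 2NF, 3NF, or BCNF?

1NF

Candidate keys: {A, B}, {B, E}. Prime attributes: {A, B, E}.
For B → C we have {B}⁺ = {B, C, G}; {B} is not a superkey, so BCNF fails.
B → C has non-prime {C} on the right and a non-superkey on the left, so 3NF fails.
The proper key subset {B} of {A, B} determines non-prime {C, G}, so the relation is not even in 2NF.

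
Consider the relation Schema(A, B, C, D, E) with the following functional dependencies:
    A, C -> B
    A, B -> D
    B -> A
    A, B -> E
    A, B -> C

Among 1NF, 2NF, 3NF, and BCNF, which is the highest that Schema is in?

BCNF

Candidate keys: {A, C}, {B}. Prime attributes: {A, B, C}.
The left-hand side of every FD is a superkey, so BCNF is satisfied.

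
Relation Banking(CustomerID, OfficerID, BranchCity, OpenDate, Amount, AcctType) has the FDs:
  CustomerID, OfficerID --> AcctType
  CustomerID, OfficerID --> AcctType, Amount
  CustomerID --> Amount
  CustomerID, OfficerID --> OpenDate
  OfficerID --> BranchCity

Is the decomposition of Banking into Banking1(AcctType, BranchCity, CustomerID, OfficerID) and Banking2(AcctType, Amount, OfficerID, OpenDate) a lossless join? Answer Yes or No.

Common attributes: {AcctType, OfficerID}; their closure is {AcctType, BranchCity, OfficerID}.
Neither Banking1 nor Banking2 is contained in that closure, so the decomposition is lossy.

No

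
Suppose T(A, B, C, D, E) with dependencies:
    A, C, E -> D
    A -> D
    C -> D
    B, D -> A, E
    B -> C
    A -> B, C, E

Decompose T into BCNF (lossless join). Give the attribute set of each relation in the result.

{A, B, C, E}; {C, D}

Candidate keys of the original relation: {A}, {B}.
Within {A, B, C, D, E}: {C}⁺ ∩ {A, B, C, D, E} = {C, D}, not the whole set, so C -> D violates BCNF; decompose into {C, D} and {A, B, C, E}.
{C, D} has no BCNF violation.
{A, B, C, E} has no BCNF violation.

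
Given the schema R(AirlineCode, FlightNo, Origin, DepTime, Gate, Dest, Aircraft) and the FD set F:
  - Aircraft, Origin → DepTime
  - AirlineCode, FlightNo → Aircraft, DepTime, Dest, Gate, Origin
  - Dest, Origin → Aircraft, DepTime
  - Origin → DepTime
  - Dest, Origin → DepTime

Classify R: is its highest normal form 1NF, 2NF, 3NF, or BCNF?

2NF

Candidate key: {AirlineCode, FlightNo}. Prime attributes: {AirlineCode, FlightNo}.
Aircraft, Origin → DepTime breaks BCNF: {Aircraft, Origin}⁺ = {Aircraft, DepTime, Origin}, so {Aircraft, Origin} is not a superkey.
Aircraft, Origin → DepTime determines the non-prime attribute {DepTime} from a non-superkey — 3NF is violated.
No proper subset of a key has a non-prime attribute in its closure, so there is no partial dependency; 2NF holds.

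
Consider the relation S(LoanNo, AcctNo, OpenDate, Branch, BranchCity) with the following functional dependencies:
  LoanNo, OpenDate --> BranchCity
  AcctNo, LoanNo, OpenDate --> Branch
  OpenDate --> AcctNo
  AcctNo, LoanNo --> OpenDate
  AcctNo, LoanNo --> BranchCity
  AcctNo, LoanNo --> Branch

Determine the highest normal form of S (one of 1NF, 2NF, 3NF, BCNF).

3NF

Candidate keys: {AcctNo, LoanNo}, {LoanNo, OpenDate}. Prime attributes: {AcctNo, LoanNo, OpenDate}.
OpenDate --> AcctNo: {OpenDate}⁺ = {AcctNo, OpenDate}, which is not all of the attributes, so the left side is not a superkey — BCNF is violated.
Since {AcctNo} ⊆ prime attributes and every other non-superkey FD also has a prime right side, the schema is in 3NF.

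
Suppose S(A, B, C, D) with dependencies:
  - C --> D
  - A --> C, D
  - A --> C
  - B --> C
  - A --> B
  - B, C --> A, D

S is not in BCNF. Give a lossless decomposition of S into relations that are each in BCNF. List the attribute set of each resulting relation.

Candidate keys of the original relation: {A}, {B}.
Within {A, B, C, D}: {C}⁺ ∩ {A, B, C, D} = {C, D}, not the whole set, so C --> D violates BCNF; decompose into {C, D} and {A, B, C}.
{C, D} is in BCNF.
{A, B, C} is in BCNF.

{A, B, C}; {C, D}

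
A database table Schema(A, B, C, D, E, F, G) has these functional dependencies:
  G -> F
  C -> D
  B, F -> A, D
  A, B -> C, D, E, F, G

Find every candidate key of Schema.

Attributes never on any right-hand side: {B} — every candidate key must contain it.
{A, B}⁺ = {A, B, C, D, E, F, G} — all of the relation — so {A, B} is a candidate key.
{B, F}⁺ = {A, B, C, D, E, F, G} — all of the relation — so {B, F} is a candidate key.
{B, G}⁺ = {A, B, C, D, E, F, G} — all of the relation — so {B, G} is a candidate key.
No proper subset of any of these is a key, and no other minimal superkey exists.

{A, B}, {B, F}, {B, G}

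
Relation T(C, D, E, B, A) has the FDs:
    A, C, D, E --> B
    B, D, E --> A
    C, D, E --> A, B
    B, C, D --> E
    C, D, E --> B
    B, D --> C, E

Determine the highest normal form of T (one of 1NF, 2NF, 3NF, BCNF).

Candidate keys: {B, D}, {C, D, E}. Prime attributes: {B, C, D, E}.
Each dependency's left side is a superkey — BCNF holds.

BCNF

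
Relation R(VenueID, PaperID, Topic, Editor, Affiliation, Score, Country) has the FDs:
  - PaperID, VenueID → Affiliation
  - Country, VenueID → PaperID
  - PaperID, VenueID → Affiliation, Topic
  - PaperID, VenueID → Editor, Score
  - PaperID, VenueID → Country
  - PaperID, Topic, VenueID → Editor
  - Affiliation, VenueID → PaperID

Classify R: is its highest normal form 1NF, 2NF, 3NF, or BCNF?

Candidate keys: {Affiliation, VenueID}, {Country, VenueID}, {PaperID, VenueID}. Prime attributes: {Affiliation, Country, PaperID, VenueID}.
Each dependency's left side is a superkey — BCNF holds.

BCNF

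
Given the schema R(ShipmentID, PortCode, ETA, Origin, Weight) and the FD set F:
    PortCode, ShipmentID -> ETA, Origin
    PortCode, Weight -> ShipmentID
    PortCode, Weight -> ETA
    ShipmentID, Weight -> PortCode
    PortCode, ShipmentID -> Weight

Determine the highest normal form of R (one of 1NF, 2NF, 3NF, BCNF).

Candidate keys: {PortCode, ShipmentID}, {PortCode, Weight}, {ShipmentID, Weight}. Prime attributes: {PortCode, ShipmentID, Weight}.
The left-hand side of every FD is a superkey, so BCNF is satisfied.

BCNF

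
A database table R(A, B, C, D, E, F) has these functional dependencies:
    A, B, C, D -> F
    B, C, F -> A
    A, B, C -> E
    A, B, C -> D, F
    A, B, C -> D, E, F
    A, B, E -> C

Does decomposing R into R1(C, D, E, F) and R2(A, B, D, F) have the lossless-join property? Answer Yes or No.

No

Common attributes: {D, F}; their closure is {D, F}.
Neither R1 nor R2 is contained in that closure, so the decomposition is lossy.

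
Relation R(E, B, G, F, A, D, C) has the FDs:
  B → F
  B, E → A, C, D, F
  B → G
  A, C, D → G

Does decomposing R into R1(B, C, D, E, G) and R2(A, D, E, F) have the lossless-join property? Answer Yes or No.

No

The shared attributes are {D, E} and {D, E}⁺ = {D, E}.
The closure covers neither R1 nor R2 entirely; the join is not lossless.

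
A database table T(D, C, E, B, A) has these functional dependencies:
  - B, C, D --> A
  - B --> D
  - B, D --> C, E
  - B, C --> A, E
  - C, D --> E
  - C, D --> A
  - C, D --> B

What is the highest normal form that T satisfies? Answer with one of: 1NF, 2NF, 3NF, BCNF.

BCNF

Candidate keys: {B}, {C, D}. Prime attributes: {B, C, D}.
The left-hand side of every FD is a superkey, so BCNF is satisfied.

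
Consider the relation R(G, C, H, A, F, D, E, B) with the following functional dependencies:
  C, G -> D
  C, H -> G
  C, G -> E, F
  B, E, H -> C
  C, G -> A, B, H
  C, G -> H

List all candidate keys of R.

{C, G}⁺ = {A, B, C, D, E, F, G, H}, which is every attribute, so {C, G} is a candidate key.
{C, H}⁺ = {A, B, C, D, E, F, G, H}, which is every attribute, so {C, H} is a candidate key.
{B, E, H}⁺ = {A, B, C, D, E, F, G, H}, which is every attribute, so {B, E, H} is a candidate key.
No proper subset of any of these is a key, and no other minimal superkey exists.

{B, E, H}, {C, G}, {C, H}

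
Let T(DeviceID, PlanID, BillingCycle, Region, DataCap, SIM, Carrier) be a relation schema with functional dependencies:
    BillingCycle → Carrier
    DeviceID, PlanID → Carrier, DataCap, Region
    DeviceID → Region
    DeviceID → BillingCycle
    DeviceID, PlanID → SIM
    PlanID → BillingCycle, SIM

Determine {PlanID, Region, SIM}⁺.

{BillingCycle, Carrier, PlanID, Region, SIM}

Start with {PlanID, Region, SIM}.
PlanID → BillingCycle, SIM applies; add {BillingCycle} → now {BillingCycle, PlanID, Region, SIM}.
BillingCycle → Carrier applies; add {Carrier} → now {BillingCycle, Carrier, PlanID, Region, SIM}.
No further FD applies.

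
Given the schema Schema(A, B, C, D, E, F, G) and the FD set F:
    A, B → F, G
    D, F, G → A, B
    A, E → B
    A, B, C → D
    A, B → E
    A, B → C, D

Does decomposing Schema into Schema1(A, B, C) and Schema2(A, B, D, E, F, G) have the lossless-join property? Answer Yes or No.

Common attributes: {A, B}; their closure is {A, B, C, D, E, F, G}.
Schema1 is contained in that closure, so Schema1 ∩ Schema2 → Schema1 holds and the join is lossless.

Yes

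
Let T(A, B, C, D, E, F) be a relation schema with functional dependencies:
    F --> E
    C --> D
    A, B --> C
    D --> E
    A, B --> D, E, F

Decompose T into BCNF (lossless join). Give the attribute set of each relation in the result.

{A, B, C, F}; {C, D}; {E, F}

Candidate key of the original relation: {A, B}.
Within {A, B, C, D, E, F}: {F}⁺ ∩ {A, B, C, D, E, F} = {E, F}, not the whole set, so F --> E violates BCNF; decompose into {E, F} and {A, B, C, D, F}.
{E, F} has no BCNF violation.
Within {A, B, C, D, F}: {C}⁺ ∩ {A, B, C, D, F} = {C, D}, not the whole set, so C --> D violates BCNF; decompose into {C, D} and {A, B, C, F}.
{C, D} has no BCNF violation.
{A, B, C, F} has no BCNF violation.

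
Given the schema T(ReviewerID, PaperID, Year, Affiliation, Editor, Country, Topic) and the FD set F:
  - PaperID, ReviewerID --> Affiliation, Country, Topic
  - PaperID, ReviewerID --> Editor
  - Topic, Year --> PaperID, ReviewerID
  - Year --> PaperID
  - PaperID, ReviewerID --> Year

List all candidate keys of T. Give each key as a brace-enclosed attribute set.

{PaperID, ReviewerID}, {ReviewerID, Year}, {Topic, Year}

{PaperID, ReviewerID}⁺ = {Affiliation, Country, Editor, PaperID, ReviewerID, Topic, Year}, which is every attribute, so {PaperID, ReviewerID} is a candidate key.
{ReviewerID, Year}⁺ = {Affiliation, Country, Editor, PaperID, ReviewerID, Topic, Year}, which is every attribute, so {ReviewerID, Year} is a candidate key.
{Topic, Year}⁺ = {Affiliation, Country, Editor, PaperID, ReviewerID, Topic, Year}, which is every attribute, so {Topic, Year} is a candidate key.
Any other superkey properly contains one of these, so there are no further candidate keys.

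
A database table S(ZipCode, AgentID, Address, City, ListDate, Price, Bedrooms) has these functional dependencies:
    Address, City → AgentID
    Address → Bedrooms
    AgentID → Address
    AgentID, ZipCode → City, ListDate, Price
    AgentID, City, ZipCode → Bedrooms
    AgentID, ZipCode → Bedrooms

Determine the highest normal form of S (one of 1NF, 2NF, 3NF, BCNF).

Candidate keys: {Address, City, ZipCode}, {AgentID, ZipCode}. Prime attributes: {Address, AgentID, City, ZipCode}.
Address, City → AgentID: {Address, City}⁺ = {Address, AgentID, Bedrooms, City}, which is not all of the attributes, so the left side is not a superkey — BCNF is violated.
Address → Bedrooms has non-prime {Bedrooms} on the right and a non-superkey on the left, so 3NF fails.
The proper key subset {AgentID} of {AgentID, ZipCode} determines non-prime {Bedrooms}, so the relation is not even in 2NF.

1NF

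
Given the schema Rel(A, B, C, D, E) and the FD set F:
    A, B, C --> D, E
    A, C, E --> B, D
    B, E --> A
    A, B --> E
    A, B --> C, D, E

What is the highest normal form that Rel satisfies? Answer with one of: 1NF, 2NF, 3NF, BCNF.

Candidate keys: {A, B}, {A, C, E}, {B, E}. Prime attributes: {A, B, C, E}.
Every FD has a superkey on the left, so the relation is in BCNF.

BCNF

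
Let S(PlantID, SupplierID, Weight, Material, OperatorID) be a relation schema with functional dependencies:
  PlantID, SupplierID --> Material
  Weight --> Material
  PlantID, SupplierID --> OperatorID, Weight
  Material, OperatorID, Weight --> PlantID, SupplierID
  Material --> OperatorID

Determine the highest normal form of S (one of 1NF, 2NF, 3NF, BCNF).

Candidate keys: {PlantID, SupplierID}, {Weight}. Prime attributes: {PlantID, SupplierID, Weight}.
For Material --> OperatorID we have {Material}⁺ = {Material, OperatorID}; {Material} is not a superkey, so BCNF fails.
Material --> OperatorID has non-prime {OperatorID} on the right and a non-superkey on the left, so 3NF fails.
No non-prime attribute depends on a proper subset of any candidate key, so 2NF holds.

2NF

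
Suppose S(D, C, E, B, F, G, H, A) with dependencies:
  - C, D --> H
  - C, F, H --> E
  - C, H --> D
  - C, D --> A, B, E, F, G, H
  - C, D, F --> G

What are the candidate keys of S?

No FD produces {C}, so it must be in every candidate key.
{C, D} is a candidate key since {C, D}⁺ = {A, B, C, D, E, F, G, H} covers every attribute.
{C, H} is a candidate key since {C, H}⁺ = {A, B, C, D, E, F, G, H} covers every attribute.
These are minimal and exhaustive — every other superkey contains one of them.

{C, D}, {C, H}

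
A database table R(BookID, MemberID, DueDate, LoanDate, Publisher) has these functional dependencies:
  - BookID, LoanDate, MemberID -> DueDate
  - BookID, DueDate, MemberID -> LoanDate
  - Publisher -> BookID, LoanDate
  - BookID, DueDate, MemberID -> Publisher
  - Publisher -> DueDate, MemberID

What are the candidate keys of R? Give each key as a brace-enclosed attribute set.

{BookID, DueDate, MemberID}, {BookID, LoanDate, MemberID}, {Publisher}

Closure of {Publisher} is {BookID, DueDate, LoanDate, MemberID, Publisher}, the whole schema; {Publisher} is a candidate key.
Closure of {BookID, DueDate, MemberID} is {BookID, DueDate, LoanDate, MemberID, Publisher}, the whole schema; {BookID, DueDate, MemberID} is a candidate key.
Closure of {BookID, LoanDate, MemberID} is {BookID, DueDate, LoanDate, MemberID, Publisher}, the whole schema; {BookID, LoanDate, MemberID} is a candidate key.
Any other superkey properly contains one of these, so there are no further candidate keys.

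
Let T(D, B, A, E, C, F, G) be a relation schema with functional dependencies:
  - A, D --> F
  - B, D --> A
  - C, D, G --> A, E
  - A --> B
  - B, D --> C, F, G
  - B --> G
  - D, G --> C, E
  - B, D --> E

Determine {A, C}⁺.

{A, B, C, G}

Start with {A, C}.
A --> B applies; add {B} → now {A, B, C}.
B --> G applies; add {G} → now {A, B, C, G}.
No further FD applies.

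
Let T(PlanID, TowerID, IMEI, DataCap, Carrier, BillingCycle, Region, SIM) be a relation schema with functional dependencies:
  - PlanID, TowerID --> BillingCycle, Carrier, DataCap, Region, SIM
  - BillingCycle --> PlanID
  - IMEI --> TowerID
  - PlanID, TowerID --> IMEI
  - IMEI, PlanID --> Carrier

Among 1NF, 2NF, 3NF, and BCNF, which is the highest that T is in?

Candidate keys: {BillingCycle, IMEI}, {BillingCycle, TowerID}, {IMEI, PlanID}, {PlanID, TowerID}. Prime attributes: {BillingCycle, IMEI, PlanID, TowerID}.
BillingCycle --> PlanID breaks BCNF: {BillingCycle}⁺ = {BillingCycle, PlanID}, so {BillingCycle} is not a superkey.
Since {PlanID} ⊆ prime attributes and every other non-superkey FD also has a prime right side, the schema is in 3NF.

3NF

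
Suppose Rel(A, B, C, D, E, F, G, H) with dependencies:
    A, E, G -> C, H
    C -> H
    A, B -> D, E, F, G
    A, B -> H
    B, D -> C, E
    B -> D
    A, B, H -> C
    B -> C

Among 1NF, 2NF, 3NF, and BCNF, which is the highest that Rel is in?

1NF

Candidate key: {A, B}. Prime attributes: {A, B}.
For A, E, G -> C, H we have {A, E, G}⁺ = {A, C, E, G, H}; {A, E, G} is not a superkey, so BCNF fails.
A, E, G -> C, H determines the non-prime attributes {C, H} from a non-superkey — 3NF is violated.
The proper key subset {B} of {A, B} determines non-prime {C, D, E, H}, so the relation is not even in 2NF.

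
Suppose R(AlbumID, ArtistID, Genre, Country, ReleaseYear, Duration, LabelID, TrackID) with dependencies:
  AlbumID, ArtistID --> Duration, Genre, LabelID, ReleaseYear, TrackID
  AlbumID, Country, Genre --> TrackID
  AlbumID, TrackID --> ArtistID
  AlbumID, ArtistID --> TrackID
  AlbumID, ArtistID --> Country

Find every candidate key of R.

{AlbumID, ArtistID}, {AlbumID, Country, Genre}, {AlbumID, TrackID}

{AlbumID} never appears on the right of any FD, so every key must include it.
{AlbumID, ArtistID}⁺ = {AlbumID, ArtistID, Country, Duration, Genre, LabelID, ReleaseYear, TrackID}, which is every attribute, so {AlbumID, ArtistID} is a candidate key.
{AlbumID, TrackID}⁺ = {AlbumID, ArtistID, Country, Duration, Genre, LabelID, ReleaseYear, TrackID}, which is every attribute, so {AlbumID, TrackID} is a candidate key.
{AlbumID, Country, Genre}⁺ = {AlbumID, ArtistID, Country, Duration, Genre, LabelID, ReleaseYear, TrackID}, which is every attribute, so {AlbumID, Country, Genre} is a candidate key.
No proper subset of any of these is a key, and no other minimal superkey exists.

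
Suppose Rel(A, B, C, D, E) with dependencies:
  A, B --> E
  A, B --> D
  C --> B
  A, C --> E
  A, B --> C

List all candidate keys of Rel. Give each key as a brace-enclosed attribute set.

{A, B}, {A, C}

{A} never appears on the right of any FD, so every key must include it.
{A, B}⁺ = {A, B, C, D, E} — all of the relation — so {A, B} is a candidate key.
{A, C}⁺ = {A, B, C, D, E} — all of the relation — so {A, C} is a candidate key.
No proper subset of any of these is a key, and no other minimal superkey exists.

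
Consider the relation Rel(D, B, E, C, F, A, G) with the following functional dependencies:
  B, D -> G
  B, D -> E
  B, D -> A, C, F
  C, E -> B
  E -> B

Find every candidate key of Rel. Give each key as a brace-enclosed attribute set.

{B, D}, {D, E}

No FD produces {D}, so it must be in every candidate key.
{B, D}⁺ = {A, B, C, D, E, F, G} — all of the relation — so {B, D} is a candidate key.
{D, E}⁺ = {A, B, C, D, E, F, G} — all of the relation — so {D, E} is a candidate key.
These are minimal and exhaustive — every other superkey contains one of them.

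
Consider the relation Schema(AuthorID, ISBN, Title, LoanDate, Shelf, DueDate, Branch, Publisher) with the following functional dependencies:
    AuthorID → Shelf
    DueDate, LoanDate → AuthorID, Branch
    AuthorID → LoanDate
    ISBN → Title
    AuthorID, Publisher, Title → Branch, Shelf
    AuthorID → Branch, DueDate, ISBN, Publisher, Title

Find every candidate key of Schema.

Closure of {AuthorID} is {AuthorID, Branch, DueDate, ISBN, LoanDate, Publisher, Shelf, Title}, the whole schema; {AuthorID} is a candidate key.
Closure of {DueDate, LoanDate} is {AuthorID, Branch, DueDate, ISBN, LoanDate, Publisher, Shelf, Title}, the whole schema; {DueDate, LoanDate} is a candidate key.
These are minimal and exhaustive — every other superkey contains one of them.

{AuthorID}, {DueDate, LoanDate}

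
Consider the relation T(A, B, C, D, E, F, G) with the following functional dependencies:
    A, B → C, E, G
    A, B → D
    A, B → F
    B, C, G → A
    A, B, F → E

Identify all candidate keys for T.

No FD produces {B}, so it must be in every candidate key.
{A, B} is a candidate key since {A, B}⁺ = {A, B, C, D, E, F, G} covers every attribute.
{B, C, G} is a candidate key since {B, C, G}⁺ = {A, B, C, D, E, F, G} covers every attribute.
These are minimal and exhaustive — every other superkey contains one of them.

{A, B}, {B, C, G}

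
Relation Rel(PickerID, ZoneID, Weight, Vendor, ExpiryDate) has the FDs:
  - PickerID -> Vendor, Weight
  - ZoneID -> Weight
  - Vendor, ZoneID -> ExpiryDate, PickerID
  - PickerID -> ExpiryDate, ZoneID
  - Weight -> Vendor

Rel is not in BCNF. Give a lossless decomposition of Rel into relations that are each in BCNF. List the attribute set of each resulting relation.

{ExpiryDate, PickerID, Weight, ZoneID}; {Vendor, Weight}

Candidate keys of the original relation: {PickerID}, {ZoneID}.
Within {ExpiryDate, PickerID, Vendor, Weight, ZoneID}: {Weight}⁺ ∩ {ExpiryDate, PickerID, Vendor, Weight, ZoneID} = {Vendor, Weight}, not the whole set, so Weight -> Vendor violates BCNF; decompose into {Vendor, Weight} and {ExpiryDate, PickerID, Weight, ZoneID}.
{Vendor, Weight} is in BCNF.
{ExpiryDate, PickerID, Weight, ZoneID} is in BCNF.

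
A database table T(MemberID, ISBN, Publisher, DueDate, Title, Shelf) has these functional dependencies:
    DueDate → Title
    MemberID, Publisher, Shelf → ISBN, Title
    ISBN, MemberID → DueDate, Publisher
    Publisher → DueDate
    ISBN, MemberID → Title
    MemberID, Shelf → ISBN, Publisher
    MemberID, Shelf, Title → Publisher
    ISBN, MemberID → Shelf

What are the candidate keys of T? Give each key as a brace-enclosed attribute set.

{MemberID} never appears on the right of any FD, so every key must include it.
{ISBN, MemberID}⁺ = {DueDate, ISBN, MemberID, Publisher, Shelf, Title}, which is every attribute, so {ISBN, MemberID} is a candidate key.
{MemberID, Shelf}⁺ = {DueDate, ISBN, MemberID, Publisher, Shelf, Title}, which is every attribute, so {MemberID, Shelf} is a candidate key.
These are minimal and exhaustive — every other superkey contains one of them.

{ISBN, MemberID}, {MemberID, Shelf}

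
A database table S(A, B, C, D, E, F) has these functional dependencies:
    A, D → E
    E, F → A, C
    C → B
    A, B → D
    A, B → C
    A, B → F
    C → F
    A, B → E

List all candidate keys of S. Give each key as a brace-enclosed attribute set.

{A, B}, {A, C}, {A, D, F}, {C, E}, {E, F}

{A, B} is a candidate key since {A, B}⁺ = {A, B, C, D, E, F} covers every attribute.
{A, C} is a candidate key since {A, C}⁺ = {A, B, C, D, E, F} covers every attribute.
{C, E} is a candidate key since {C, E}⁺ = {A, B, C, D, E, F} covers every attribute.
{E, F} is a candidate key since {E, F}⁺ = {A, B, C, D, E, F} covers every attribute.
{A, D, F} is a candidate key since {A, D, F}⁺ = {A, B, C, D, E, F} covers every attribute.
No proper subset of any of these is a key, and no other minimal superkey exists.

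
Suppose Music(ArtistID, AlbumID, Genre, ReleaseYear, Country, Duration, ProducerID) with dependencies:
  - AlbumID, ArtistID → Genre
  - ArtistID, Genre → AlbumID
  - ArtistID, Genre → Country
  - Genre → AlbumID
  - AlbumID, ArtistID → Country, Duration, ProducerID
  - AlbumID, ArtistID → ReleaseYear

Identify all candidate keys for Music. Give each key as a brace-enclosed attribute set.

{AlbumID, ArtistID}, {ArtistID, Genre}

Attributes never on any right-hand side: {ArtistID} — every candidate key must contain it.
{AlbumID, ArtistID}⁺ = {AlbumID, ArtistID, Country, Duration, Genre, ProducerID, ReleaseYear} — all of the relation — so {AlbumID, ArtistID} is a candidate key.
{ArtistID, Genre}⁺ = {AlbumID, ArtistID, Country, Duration, Genre, ProducerID, ReleaseYear} — all of the relation — so {ArtistID, Genre} is a candidate key.
These are minimal and exhaustive — every other superkey contains one of them.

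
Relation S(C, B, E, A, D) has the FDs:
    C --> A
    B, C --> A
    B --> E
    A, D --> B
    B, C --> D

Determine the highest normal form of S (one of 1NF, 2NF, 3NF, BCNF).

Candidate keys: {B, C}, {C, D}. Prime attributes: {B, C, D}.
C --> A: {C}⁺ = {A, C}, which is not all of the attributes, so the left side is not a superkey — BCNF is violated.
C --> A determines the non-prime attribute {A} from a non-superkey — 3NF is violated.
{B} is a proper subset of the key {B, C}, and {B}⁺ contains the non-prime attribute {E} — a partial dependency, so 2NF is violated.

1NF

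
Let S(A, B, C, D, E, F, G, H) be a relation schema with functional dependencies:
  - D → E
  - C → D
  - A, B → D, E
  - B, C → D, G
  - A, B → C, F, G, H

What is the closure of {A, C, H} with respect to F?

Start with {A, C, H}.
C → D applies; add {D} → now {A, C, D, H}.
D → E applies; add {E} → now {A, C, D, E, H}.
No further FD applies.

{A, C, D, E, H}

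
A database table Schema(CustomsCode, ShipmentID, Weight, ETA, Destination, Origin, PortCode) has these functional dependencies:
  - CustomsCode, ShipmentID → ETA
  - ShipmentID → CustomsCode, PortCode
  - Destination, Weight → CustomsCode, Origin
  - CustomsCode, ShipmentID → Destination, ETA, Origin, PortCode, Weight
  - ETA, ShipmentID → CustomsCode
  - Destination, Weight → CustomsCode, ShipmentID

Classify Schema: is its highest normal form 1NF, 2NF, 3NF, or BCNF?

BCNF

Candidate keys: {Destination, Weight}, {ShipmentID}. Prime attributes: {Destination, ShipmentID, Weight}.
Each dependency's left side is a superkey — BCNF holds.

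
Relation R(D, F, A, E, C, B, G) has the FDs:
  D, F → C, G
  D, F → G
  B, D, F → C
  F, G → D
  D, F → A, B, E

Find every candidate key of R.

No FD produces {F}, so it must be in every candidate key.
{D, F} is a candidate key since {D, F}⁺ = {A, B, C, D, E, F, G} covers every attribute.
{F, G} is a candidate key since {F, G}⁺ = {A, B, C, D, E, F, G} covers every attribute.
Any other superkey properly contains one of these, so there are no further candidate keys.

{D, F}, {F, G}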